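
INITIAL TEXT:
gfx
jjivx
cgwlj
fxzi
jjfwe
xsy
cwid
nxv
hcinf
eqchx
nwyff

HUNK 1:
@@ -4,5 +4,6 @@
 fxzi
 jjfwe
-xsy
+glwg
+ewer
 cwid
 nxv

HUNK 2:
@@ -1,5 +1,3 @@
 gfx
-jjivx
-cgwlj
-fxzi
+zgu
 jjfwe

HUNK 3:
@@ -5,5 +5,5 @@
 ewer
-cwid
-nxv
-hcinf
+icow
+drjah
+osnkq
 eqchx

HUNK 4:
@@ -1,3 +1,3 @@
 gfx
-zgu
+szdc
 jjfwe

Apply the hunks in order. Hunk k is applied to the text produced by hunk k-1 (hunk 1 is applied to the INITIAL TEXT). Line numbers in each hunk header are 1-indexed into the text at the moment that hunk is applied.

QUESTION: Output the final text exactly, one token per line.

Hunk 1: at line 4 remove [xsy] add [glwg,ewer] -> 12 lines: gfx jjivx cgwlj fxzi jjfwe glwg ewer cwid nxv hcinf eqchx nwyff
Hunk 2: at line 1 remove [jjivx,cgwlj,fxzi] add [zgu] -> 10 lines: gfx zgu jjfwe glwg ewer cwid nxv hcinf eqchx nwyff
Hunk 3: at line 5 remove [cwid,nxv,hcinf] add [icow,drjah,osnkq] -> 10 lines: gfx zgu jjfwe glwg ewer icow drjah osnkq eqchx nwyff
Hunk 4: at line 1 remove [zgu] add [szdc] -> 10 lines: gfx szdc jjfwe glwg ewer icow drjah osnkq eqchx nwyff

Answer: gfx
szdc
jjfwe
glwg
ewer
icow
drjah
osnkq
eqchx
nwyff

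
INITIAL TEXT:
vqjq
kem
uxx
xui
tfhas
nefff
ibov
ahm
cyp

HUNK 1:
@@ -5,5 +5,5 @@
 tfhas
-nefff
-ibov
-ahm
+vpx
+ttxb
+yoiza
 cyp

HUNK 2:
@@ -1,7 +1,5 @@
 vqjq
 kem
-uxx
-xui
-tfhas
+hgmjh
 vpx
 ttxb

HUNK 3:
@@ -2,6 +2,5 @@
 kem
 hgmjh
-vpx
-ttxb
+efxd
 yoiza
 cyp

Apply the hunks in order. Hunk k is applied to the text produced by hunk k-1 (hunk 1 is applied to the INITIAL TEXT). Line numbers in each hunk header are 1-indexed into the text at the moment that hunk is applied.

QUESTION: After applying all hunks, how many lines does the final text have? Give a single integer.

Answer: 6

Derivation:
Hunk 1: at line 5 remove [nefff,ibov,ahm] add [vpx,ttxb,yoiza] -> 9 lines: vqjq kem uxx xui tfhas vpx ttxb yoiza cyp
Hunk 2: at line 1 remove [uxx,xui,tfhas] add [hgmjh] -> 7 lines: vqjq kem hgmjh vpx ttxb yoiza cyp
Hunk 3: at line 2 remove [vpx,ttxb] add [efxd] -> 6 lines: vqjq kem hgmjh efxd yoiza cyp
Final line count: 6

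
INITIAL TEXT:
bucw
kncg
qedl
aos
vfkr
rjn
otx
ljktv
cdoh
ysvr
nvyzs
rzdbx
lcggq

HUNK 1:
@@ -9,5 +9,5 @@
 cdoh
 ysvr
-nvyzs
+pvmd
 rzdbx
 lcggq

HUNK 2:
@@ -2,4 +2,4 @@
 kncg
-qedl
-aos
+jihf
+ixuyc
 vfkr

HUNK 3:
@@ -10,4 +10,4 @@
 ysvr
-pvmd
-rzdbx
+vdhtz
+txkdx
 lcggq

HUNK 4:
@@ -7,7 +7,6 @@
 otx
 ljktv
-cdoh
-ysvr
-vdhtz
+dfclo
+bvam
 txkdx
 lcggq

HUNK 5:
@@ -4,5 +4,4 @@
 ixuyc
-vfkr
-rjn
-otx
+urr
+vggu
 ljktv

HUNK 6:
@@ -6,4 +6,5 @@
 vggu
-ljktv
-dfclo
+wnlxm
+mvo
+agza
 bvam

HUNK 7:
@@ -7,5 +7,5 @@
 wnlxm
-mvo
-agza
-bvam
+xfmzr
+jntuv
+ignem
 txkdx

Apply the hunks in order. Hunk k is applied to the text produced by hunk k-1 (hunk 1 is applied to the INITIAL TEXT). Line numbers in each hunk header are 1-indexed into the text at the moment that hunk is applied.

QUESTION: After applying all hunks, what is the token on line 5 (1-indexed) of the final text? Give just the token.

Hunk 1: at line 9 remove [nvyzs] add [pvmd] -> 13 lines: bucw kncg qedl aos vfkr rjn otx ljktv cdoh ysvr pvmd rzdbx lcggq
Hunk 2: at line 2 remove [qedl,aos] add [jihf,ixuyc] -> 13 lines: bucw kncg jihf ixuyc vfkr rjn otx ljktv cdoh ysvr pvmd rzdbx lcggq
Hunk 3: at line 10 remove [pvmd,rzdbx] add [vdhtz,txkdx] -> 13 lines: bucw kncg jihf ixuyc vfkr rjn otx ljktv cdoh ysvr vdhtz txkdx lcggq
Hunk 4: at line 7 remove [cdoh,ysvr,vdhtz] add [dfclo,bvam] -> 12 lines: bucw kncg jihf ixuyc vfkr rjn otx ljktv dfclo bvam txkdx lcggq
Hunk 5: at line 4 remove [vfkr,rjn,otx] add [urr,vggu] -> 11 lines: bucw kncg jihf ixuyc urr vggu ljktv dfclo bvam txkdx lcggq
Hunk 6: at line 6 remove [ljktv,dfclo] add [wnlxm,mvo,agza] -> 12 lines: bucw kncg jihf ixuyc urr vggu wnlxm mvo agza bvam txkdx lcggq
Hunk 7: at line 7 remove [mvo,agza,bvam] add [xfmzr,jntuv,ignem] -> 12 lines: bucw kncg jihf ixuyc urr vggu wnlxm xfmzr jntuv ignem txkdx lcggq
Final line 5: urr

Answer: urr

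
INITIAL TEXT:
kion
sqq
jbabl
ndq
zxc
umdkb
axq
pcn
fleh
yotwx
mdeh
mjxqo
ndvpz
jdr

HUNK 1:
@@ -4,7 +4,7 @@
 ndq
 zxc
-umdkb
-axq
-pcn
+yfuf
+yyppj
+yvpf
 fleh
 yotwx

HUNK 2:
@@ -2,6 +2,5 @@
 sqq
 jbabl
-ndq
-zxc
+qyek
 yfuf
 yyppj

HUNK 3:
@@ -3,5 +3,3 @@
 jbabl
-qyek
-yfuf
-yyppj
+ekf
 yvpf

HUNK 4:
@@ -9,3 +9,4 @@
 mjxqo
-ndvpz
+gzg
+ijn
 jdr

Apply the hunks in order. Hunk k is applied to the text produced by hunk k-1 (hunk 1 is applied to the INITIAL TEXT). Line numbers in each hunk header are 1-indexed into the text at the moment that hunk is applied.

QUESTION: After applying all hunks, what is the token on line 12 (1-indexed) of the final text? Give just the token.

Hunk 1: at line 4 remove [umdkb,axq,pcn] add [yfuf,yyppj,yvpf] -> 14 lines: kion sqq jbabl ndq zxc yfuf yyppj yvpf fleh yotwx mdeh mjxqo ndvpz jdr
Hunk 2: at line 2 remove [ndq,zxc] add [qyek] -> 13 lines: kion sqq jbabl qyek yfuf yyppj yvpf fleh yotwx mdeh mjxqo ndvpz jdr
Hunk 3: at line 3 remove [qyek,yfuf,yyppj] add [ekf] -> 11 lines: kion sqq jbabl ekf yvpf fleh yotwx mdeh mjxqo ndvpz jdr
Hunk 4: at line 9 remove [ndvpz] add [gzg,ijn] -> 12 lines: kion sqq jbabl ekf yvpf fleh yotwx mdeh mjxqo gzg ijn jdr
Final line 12: jdr

Answer: jdr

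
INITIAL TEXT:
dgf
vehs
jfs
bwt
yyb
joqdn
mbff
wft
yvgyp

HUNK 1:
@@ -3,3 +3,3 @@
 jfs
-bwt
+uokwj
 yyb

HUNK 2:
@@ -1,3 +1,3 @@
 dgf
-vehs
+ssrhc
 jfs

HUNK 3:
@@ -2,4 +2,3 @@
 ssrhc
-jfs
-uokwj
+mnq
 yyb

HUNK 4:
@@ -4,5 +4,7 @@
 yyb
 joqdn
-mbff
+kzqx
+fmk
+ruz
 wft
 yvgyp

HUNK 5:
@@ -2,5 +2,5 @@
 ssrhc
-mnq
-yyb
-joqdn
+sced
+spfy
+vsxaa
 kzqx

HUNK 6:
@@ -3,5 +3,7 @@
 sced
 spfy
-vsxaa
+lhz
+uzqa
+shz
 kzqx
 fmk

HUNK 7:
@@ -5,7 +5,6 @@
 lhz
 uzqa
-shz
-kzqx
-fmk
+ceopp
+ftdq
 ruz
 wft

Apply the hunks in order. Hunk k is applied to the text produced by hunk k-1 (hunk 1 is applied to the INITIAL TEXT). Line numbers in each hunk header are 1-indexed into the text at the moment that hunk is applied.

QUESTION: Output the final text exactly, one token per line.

Hunk 1: at line 3 remove [bwt] add [uokwj] -> 9 lines: dgf vehs jfs uokwj yyb joqdn mbff wft yvgyp
Hunk 2: at line 1 remove [vehs] add [ssrhc] -> 9 lines: dgf ssrhc jfs uokwj yyb joqdn mbff wft yvgyp
Hunk 3: at line 2 remove [jfs,uokwj] add [mnq] -> 8 lines: dgf ssrhc mnq yyb joqdn mbff wft yvgyp
Hunk 4: at line 4 remove [mbff] add [kzqx,fmk,ruz] -> 10 lines: dgf ssrhc mnq yyb joqdn kzqx fmk ruz wft yvgyp
Hunk 5: at line 2 remove [mnq,yyb,joqdn] add [sced,spfy,vsxaa] -> 10 lines: dgf ssrhc sced spfy vsxaa kzqx fmk ruz wft yvgyp
Hunk 6: at line 3 remove [vsxaa] add [lhz,uzqa,shz] -> 12 lines: dgf ssrhc sced spfy lhz uzqa shz kzqx fmk ruz wft yvgyp
Hunk 7: at line 5 remove [shz,kzqx,fmk] add [ceopp,ftdq] -> 11 lines: dgf ssrhc sced spfy lhz uzqa ceopp ftdq ruz wft yvgyp

Answer: dgf
ssrhc
sced
spfy
lhz
uzqa
ceopp
ftdq
ruz
wft
yvgyp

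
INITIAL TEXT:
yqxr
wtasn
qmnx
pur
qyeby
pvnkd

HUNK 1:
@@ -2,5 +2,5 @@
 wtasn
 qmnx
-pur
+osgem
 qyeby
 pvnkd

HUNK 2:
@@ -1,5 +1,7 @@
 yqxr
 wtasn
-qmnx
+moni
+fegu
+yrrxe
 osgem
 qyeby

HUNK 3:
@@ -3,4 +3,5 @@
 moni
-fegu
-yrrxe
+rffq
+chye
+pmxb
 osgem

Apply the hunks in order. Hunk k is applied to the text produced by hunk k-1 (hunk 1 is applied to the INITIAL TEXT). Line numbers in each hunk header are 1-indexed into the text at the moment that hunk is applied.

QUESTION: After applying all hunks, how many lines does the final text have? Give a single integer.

Answer: 9

Derivation:
Hunk 1: at line 2 remove [pur] add [osgem] -> 6 lines: yqxr wtasn qmnx osgem qyeby pvnkd
Hunk 2: at line 1 remove [qmnx] add [moni,fegu,yrrxe] -> 8 lines: yqxr wtasn moni fegu yrrxe osgem qyeby pvnkd
Hunk 3: at line 3 remove [fegu,yrrxe] add [rffq,chye,pmxb] -> 9 lines: yqxr wtasn moni rffq chye pmxb osgem qyeby pvnkd
Final line count: 9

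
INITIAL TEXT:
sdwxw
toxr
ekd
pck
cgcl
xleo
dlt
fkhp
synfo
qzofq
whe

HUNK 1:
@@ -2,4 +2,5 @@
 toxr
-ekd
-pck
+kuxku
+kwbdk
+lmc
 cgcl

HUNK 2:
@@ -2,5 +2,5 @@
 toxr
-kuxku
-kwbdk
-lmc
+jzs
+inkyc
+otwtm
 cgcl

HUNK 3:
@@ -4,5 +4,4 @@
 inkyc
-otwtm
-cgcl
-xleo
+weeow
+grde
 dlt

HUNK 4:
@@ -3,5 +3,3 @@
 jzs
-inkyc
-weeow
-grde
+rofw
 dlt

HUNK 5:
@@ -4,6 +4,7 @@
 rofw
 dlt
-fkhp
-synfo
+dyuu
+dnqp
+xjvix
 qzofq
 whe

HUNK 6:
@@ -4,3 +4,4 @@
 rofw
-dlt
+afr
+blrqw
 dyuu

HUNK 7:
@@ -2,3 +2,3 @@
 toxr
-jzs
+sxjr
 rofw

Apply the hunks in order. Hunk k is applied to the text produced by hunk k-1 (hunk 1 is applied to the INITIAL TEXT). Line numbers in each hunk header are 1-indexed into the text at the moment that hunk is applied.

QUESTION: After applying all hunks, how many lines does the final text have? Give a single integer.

Answer: 11

Derivation:
Hunk 1: at line 2 remove [ekd,pck] add [kuxku,kwbdk,lmc] -> 12 lines: sdwxw toxr kuxku kwbdk lmc cgcl xleo dlt fkhp synfo qzofq whe
Hunk 2: at line 2 remove [kuxku,kwbdk,lmc] add [jzs,inkyc,otwtm] -> 12 lines: sdwxw toxr jzs inkyc otwtm cgcl xleo dlt fkhp synfo qzofq whe
Hunk 3: at line 4 remove [otwtm,cgcl,xleo] add [weeow,grde] -> 11 lines: sdwxw toxr jzs inkyc weeow grde dlt fkhp synfo qzofq whe
Hunk 4: at line 3 remove [inkyc,weeow,grde] add [rofw] -> 9 lines: sdwxw toxr jzs rofw dlt fkhp synfo qzofq whe
Hunk 5: at line 4 remove [fkhp,synfo] add [dyuu,dnqp,xjvix] -> 10 lines: sdwxw toxr jzs rofw dlt dyuu dnqp xjvix qzofq whe
Hunk 6: at line 4 remove [dlt] add [afr,blrqw] -> 11 lines: sdwxw toxr jzs rofw afr blrqw dyuu dnqp xjvix qzofq whe
Hunk 7: at line 2 remove [jzs] add [sxjr] -> 11 lines: sdwxw toxr sxjr rofw afr blrqw dyuu dnqp xjvix qzofq whe
Final line count: 11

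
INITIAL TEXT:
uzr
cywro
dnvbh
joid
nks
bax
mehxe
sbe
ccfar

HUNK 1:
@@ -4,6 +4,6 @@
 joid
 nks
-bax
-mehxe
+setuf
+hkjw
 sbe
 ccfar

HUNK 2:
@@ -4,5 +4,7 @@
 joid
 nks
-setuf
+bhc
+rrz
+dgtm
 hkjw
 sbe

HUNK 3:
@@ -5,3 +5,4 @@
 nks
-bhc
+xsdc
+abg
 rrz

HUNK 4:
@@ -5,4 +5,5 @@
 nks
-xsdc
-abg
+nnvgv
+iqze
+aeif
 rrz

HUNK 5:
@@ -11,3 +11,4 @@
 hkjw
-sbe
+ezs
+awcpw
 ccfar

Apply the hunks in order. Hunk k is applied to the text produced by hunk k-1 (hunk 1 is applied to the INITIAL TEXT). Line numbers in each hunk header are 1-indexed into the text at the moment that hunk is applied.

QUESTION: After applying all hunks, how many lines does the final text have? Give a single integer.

Hunk 1: at line 4 remove [bax,mehxe] add [setuf,hkjw] -> 9 lines: uzr cywro dnvbh joid nks setuf hkjw sbe ccfar
Hunk 2: at line 4 remove [setuf] add [bhc,rrz,dgtm] -> 11 lines: uzr cywro dnvbh joid nks bhc rrz dgtm hkjw sbe ccfar
Hunk 3: at line 5 remove [bhc] add [xsdc,abg] -> 12 lines: uzr cywro dnvbh joid nks xsdc abg rrz dgtm hkjw sbe ccfar
Hunk 4: at line 5 remove [xsdc,abg] add [nnvgv,iqze,aeif] -> 13 lines: uzr cywro dnvbh joid nks nnvgv iqze aeif rrz dgtm hkjw sbe ccfar
Hunk 5: at line 11 remove [sbe] add [ezs,awcpw] -> 14 lines: uzr cywro dnvbh joid nks nnvgv iqze aeif rrz dgtm hkjw ezs awcpw ccfar
Final line count: 14

Answer: 14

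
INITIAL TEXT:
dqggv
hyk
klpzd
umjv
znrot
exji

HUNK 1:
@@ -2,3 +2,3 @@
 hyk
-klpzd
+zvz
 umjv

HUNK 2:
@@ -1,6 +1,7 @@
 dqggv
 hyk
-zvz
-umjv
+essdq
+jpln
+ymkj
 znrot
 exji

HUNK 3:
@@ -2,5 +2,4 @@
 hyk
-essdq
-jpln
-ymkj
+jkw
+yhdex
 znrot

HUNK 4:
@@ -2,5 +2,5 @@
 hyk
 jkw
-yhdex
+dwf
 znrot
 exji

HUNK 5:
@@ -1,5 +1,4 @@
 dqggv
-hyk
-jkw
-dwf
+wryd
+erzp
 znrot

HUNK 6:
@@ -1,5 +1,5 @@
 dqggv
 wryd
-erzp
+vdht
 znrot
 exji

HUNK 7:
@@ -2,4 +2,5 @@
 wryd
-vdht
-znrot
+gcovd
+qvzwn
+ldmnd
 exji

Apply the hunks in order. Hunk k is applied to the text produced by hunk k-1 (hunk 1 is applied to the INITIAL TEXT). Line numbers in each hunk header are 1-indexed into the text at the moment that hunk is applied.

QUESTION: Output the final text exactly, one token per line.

Answer: dqggv
wryd
gcovd
qvzwn
ldmnd
exji

Derivation:
Hunk 1: at line 2 remove [klpzd] add [zvz] -> 6 lines: dqggv hyk zvz umjv znrot exji
Hunk 2: at line 1 remove [zvz,umjv] add [essdq,jpln,ymkj] -> 7 lines: dqggv hyk essdq jpln ymkj znrot exji
Hunk 3: at line 2 remove [essdq,jpln,ymkj] add [jkw,yhdex] -> 6 lines: dqggv hyk jkw yhdex znrot exji
Hunk 4: at line 2 remove [yhdex] add [dwf] -> 6 lines: dqggv hyk jkw dwf znrot exji
Hunk 5: at line 1 remove [hyk,jkw,dwf] add [wryd,erzp] -> 5 lines: dqggv wryd erzp znrot exji
Hunk 6: at line 1 remove [erzp] add [vdht] -> 5 lines: dqggv wryd vdht znrot exji
Hunk 7: at line 2 remove [vdht,znrot] add [gcovd,qvzwn,ldmnd] -> 6 lines: dqggv wryd gcovd qvzwn ldmnd exji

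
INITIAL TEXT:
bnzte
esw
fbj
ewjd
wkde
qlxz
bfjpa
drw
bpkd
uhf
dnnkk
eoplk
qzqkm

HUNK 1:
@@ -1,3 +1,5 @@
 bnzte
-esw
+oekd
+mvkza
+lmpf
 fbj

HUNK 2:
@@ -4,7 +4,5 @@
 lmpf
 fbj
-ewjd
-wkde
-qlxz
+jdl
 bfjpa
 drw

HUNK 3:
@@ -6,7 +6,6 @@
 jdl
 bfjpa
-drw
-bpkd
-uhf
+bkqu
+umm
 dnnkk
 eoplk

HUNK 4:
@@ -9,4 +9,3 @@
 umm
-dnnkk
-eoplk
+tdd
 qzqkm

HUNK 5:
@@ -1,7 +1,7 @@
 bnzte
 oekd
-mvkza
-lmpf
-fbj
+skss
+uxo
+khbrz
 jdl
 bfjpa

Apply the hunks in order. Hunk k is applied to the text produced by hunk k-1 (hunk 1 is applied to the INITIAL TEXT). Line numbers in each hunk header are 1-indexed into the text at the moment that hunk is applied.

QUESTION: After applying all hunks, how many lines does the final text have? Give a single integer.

Answer: 11

Derivation:
Hunk 1: at line 1 remove [esw] add [oekd,mvkza,lmpf] -> 15 lines: bnzte oekd mvkza lmpf fbj ewjd wkde qlxz bfjpa drw bpkd uhf dnnkk eoplk qzqkm
Hunk 2: at line 4 remove [ewjd,wkde,qlxz] add [jdl] -> 13 lines: bnzte oekd mvkza lmpf fbj jdl bfjpa drw bpkd uhf dnnkk eoplk qzqkm
Hunk 3: at line 6 remove [drw,bpkd,uhf] add [bkqu,umm] -> 12 lines: bnzte oekd mvkza lmpf fbj jdl bfjpa bkqu umm dnnkk eoplk qzqkm
Hunk 4: at line 9 remove [dnnkk,eoplk] add [tdd] -> 11 lines: bnzte oekd mvkza lmpf fbj jdl bfjpa bkqu umm tdd qzqkm
Hunk 5: at line 1 remove [mvkza,lmpf,fbj] add [skss,uxo,khbrz] -> 11 lines: bnzte oekd skss uxo khbrz jdl bfjpa bkqu umm tdd qzqkm
Final line count: 11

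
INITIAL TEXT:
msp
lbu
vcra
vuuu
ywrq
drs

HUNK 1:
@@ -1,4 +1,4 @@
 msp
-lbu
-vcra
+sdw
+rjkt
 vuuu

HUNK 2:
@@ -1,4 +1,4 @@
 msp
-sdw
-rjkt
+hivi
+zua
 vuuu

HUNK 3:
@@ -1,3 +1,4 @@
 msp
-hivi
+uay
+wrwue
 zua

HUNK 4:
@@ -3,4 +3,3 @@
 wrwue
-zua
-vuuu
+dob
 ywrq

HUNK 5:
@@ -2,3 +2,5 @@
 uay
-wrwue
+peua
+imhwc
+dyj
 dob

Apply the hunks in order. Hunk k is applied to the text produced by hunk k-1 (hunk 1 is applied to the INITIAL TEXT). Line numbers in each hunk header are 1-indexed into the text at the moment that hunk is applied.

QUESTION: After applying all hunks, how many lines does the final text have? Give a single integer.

Answer: 8

Derivation:
Hunk 1: at line 1 remove [lbu,vcra] add [sdw,rjkt] -> 6 lines: msp sdw rjkt vuuu ywrq drs
Hunk 2: at line 1 remove [sdw,rjkt] add [hivi,zua] -> 6 lines: msp hivi zua vuuu ywrq drs
Hunk 3: at line 1 remove [hivi] add [uay,wrwue] -> 7 lines: msp uay wrwue zua vuuu ywrq drs
Hunk 4: at line 3 remove [zua,vuuu] add [dob] -> 6 lines: msp uay wrwue dob ywrq drs
Hunk 5: at line 2 remove [wrwue] add [peua,imhwc,dyj] -> 8 lines: msp uay peua imhwc dyj dob ywrq drs
Final line count: 8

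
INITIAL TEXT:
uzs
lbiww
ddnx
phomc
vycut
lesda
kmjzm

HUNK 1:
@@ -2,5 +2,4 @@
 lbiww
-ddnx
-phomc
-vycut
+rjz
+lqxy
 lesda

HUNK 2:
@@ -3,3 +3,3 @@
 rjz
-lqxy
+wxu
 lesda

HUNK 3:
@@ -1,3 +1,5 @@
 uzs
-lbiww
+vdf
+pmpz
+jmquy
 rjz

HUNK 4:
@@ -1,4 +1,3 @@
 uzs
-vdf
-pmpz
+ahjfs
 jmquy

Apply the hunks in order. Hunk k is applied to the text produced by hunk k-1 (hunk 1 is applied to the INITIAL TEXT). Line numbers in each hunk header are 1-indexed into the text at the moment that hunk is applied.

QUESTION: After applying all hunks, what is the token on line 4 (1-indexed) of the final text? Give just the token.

Hunk 1: at line 2 remove [ddnx,phomc,vycut] add [rjz,lqxy] -> 6 lines: uzs lbiww rjz lqxy lesda kmjzm
Hunk 2: at line 3 remove [lqxy] add [wxu] -> 6 lines: uzs lbiww rjz wxu lesda kmjzm
Hunk 3: at line 1 remove [lbiww] add [vdf,pmpz,jmquy] -> 8 lines: uzs vdf pmpz jmquy rjz wxu lesda kmjzm
Hunk 4: at line 1 remove [vdf,pmpz] add [ahjfs] -> 7 lines: uzs ahjfs jmquy rjz wxu lesda kmjzm
Final line 4: rjz

Answer: rjz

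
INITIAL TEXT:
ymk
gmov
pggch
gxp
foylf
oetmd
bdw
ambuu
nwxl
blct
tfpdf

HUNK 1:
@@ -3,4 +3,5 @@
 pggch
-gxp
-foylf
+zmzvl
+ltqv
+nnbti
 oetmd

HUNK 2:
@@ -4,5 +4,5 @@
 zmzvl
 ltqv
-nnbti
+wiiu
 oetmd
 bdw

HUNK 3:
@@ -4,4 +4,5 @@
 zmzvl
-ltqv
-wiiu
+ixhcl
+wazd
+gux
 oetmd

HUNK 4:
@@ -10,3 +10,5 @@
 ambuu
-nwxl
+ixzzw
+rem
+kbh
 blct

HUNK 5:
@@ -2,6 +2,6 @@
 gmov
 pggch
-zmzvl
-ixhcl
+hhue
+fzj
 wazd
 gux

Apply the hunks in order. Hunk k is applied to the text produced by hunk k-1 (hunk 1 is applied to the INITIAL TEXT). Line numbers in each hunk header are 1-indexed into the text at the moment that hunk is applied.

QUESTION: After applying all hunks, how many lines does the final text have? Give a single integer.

Answer: 15

Derivation:
Hunk 1: at line 3 remove [gxp,foylf] add [zmzvl,ltqv,nnbti] -> 12 lines: ymk gmov pggch zmzvl ltqv nnbti oetmd bdw ambuu nwxl blct tfpdf
Hunk 2: at line 4 remove [nnbti] add [wiiu] -> 12 lines: ymk gmov pggch zmzvl ltqv wiiu oetmd bdw ambuu nwxl blct tfpdf
Hunk 3: at line 4 remove [ltqv,wiiu] add [ixhcl,wazd,gux] -> 13 lines: ymk gmov pggch zmzvl ixhcl wazd gux oetmd bdw ambuu nwxl blct tfpdf
Hunk 4: at line 10 remove [nwxl] add [ixzzw,rem,kbh] -> 15 lines: ymk gmov pggch zmzvl ixhcl wazd gux oetmd bdw ambuu ixzzw rem kbh blct tfpdf
Hunk 5: at line 2 remove [zmzvl,ixhcl] add [hhue,fzj] -> 15 lines: ymk gmov pggch hhue fzj wazd gux oetmd bdw ambuu ixzzw rem kbh blct tfpdf
Final line count: 15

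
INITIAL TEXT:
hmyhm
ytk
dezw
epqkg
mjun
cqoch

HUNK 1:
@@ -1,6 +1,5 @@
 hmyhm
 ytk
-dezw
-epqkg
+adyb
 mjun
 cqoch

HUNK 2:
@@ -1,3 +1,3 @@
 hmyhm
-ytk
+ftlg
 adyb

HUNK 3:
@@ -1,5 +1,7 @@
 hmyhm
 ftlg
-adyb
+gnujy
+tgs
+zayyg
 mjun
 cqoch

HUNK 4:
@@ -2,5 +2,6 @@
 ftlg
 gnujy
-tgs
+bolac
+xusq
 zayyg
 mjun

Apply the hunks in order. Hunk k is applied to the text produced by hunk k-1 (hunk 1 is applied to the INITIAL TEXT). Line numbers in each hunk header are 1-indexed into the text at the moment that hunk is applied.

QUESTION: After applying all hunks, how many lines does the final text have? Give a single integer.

Answer: 8

Derivation:
Hunk 1: at line 1 remove [dezw,epqkg] add [adyb] -> 5 lines: hmyhm ytk adyb mjun cqoch
Hunk 2: at line 1 remove [ytk] add [ftlg] -> 5 lines: hmyhm ftlg adyb mjun cqoch
Hunk 3: at line 1 remove [adyb] add [gnujy,tgs,zayyg] -> 7 lines: hmyhm ftlg gnujy tgs zayyg mjun cqoch
Hunk 4: at line 2 remove [tgs] add [bolac,xusq] -> 8 lines: hmyhm ftlg gnujy bolac xusq zayyg mjun cqoch
Final line count: 8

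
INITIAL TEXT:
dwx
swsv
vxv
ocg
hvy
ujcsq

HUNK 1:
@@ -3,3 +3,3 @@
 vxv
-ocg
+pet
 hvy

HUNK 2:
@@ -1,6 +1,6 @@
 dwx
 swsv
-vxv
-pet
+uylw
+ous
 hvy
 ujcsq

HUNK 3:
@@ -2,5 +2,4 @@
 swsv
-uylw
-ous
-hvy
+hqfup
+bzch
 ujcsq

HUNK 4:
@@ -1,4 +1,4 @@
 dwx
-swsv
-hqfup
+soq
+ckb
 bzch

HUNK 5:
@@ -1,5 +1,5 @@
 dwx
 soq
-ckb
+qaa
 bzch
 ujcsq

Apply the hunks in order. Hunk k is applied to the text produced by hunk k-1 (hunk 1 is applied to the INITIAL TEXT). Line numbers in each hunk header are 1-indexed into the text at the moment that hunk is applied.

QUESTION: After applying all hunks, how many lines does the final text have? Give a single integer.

Answer: 5

Derivation:
Hunk 1: at line 3 remove [ocg] add [pet] -> 6 lines: dwx swsv vxv pet hvy ujcsq
Hunk 2: at line 1 remove [vxv,pet] add [uylw,ous] -> 6 lines: dwx swsv uylw ous hvy ujcsq
Hunk 3: at line 2 remove [uylw,ous,hvy] add [hqfup,bzch] -> 5 lines: dwx swsv hqfup bzch ujcsq
Hunk 4: at line 1 remove [swsv,hqfup] add [soq,ckb] -> 5 lines: dwx soq ckb bzch ujcsq
Hunk 5: at line 1 remove [ckb] add [qaa] -> 5 lines: dwx soq qaa bzch ujcsq
Final line count: 5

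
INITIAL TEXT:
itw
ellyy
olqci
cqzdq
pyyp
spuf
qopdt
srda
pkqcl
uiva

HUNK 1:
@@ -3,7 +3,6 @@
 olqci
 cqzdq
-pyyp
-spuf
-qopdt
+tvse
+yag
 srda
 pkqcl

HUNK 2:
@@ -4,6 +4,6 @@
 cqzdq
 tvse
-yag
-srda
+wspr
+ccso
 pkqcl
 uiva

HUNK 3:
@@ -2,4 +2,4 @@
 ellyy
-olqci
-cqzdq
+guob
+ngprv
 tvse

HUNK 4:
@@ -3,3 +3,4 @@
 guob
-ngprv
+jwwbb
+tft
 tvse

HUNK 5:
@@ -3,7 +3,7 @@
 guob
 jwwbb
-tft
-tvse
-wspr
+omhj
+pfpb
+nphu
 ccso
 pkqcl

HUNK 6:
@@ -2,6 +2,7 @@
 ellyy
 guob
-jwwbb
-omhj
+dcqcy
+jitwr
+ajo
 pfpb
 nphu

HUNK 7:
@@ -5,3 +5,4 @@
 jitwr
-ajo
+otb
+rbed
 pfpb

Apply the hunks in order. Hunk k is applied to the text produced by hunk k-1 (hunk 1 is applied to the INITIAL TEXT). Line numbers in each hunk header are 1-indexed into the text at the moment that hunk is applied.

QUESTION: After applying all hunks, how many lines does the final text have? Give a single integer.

Answer: 12

Derivation:
Hunk 1: at line 3 remove [pyyp,spuf,qopdt] add [tvse,yag] -> 9 lines: itw ellyy olqci cqzdq tvse yag srda pkqcl uiva
Hunk 2: at line 4 remove [yag,srda] add [wspr,ccso] -> 9 lines: itw ellyy olqci cqzdq tvse wspr ccso pkqcl uiva
Hunk 3: at line 2 remove [olqci,cqzdq] add [guob,ngprv] -> 9 lines: itw ellyy guob ngprv tvse wspr ccso pkqcl uiva
Hunk 4: at line 3 remove [ngprv] add [jwwbb,tft] -> 10 lines: itw ellyy guob jwwbb tft tvse wspr ccso pkqcl uiva
Hunk 5: at line 3 remove [tft,tvse,wspr] add [omhj,pfpb,nphu] -> 10 lines: itw ellyy guob jwwbb omhj pfpb nphu ccso pkqcl uiva
Hunk 6: at line 2 remove [jwwbb,omhj] add [dcqcy,jitwr,ajo] -> 11 lines: itw ellyy guob dcqcy jitwr ajo pfpb nphu ccso pkqcl uiva
Hunk 7: at line 5 remove [ajo] add [otb,rbed] -> 12 lines: itw ellyy guob dcqcy jitwr otb rbed pfpb nphu ccso pkqcl uiva
Final line count: 12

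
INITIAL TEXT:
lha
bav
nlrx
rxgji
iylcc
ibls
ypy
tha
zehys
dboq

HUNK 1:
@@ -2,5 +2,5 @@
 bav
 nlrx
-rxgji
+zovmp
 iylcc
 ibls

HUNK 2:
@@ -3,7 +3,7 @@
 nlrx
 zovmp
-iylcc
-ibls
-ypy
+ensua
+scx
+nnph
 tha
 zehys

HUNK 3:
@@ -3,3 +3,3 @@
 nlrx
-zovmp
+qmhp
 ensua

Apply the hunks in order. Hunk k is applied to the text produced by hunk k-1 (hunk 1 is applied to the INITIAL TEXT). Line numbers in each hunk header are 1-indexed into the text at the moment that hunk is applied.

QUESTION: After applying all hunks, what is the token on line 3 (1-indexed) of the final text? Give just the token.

Answer: nlrx

Derivation:
Hunk 1: at line 2 remove [rxgji] add [zovmp] -> 10 lines: lha bav nlrx zovmp iylcc ibls ypy tha zehys dboq
Hunk 2: at line 3 remove [iylcc,ibls,ypy] add [ensua,scx,nnph] -> 10 lines: lha bav nlrx zovmp ensua scx nnph tha zehys dboq
Hunk 3: at line 3 remove [zovmp] add [qmhp] -> 10 lines: lha bav nlrx qmhp ensua scx nnph tha zehys dboq
Final line 3: nlrx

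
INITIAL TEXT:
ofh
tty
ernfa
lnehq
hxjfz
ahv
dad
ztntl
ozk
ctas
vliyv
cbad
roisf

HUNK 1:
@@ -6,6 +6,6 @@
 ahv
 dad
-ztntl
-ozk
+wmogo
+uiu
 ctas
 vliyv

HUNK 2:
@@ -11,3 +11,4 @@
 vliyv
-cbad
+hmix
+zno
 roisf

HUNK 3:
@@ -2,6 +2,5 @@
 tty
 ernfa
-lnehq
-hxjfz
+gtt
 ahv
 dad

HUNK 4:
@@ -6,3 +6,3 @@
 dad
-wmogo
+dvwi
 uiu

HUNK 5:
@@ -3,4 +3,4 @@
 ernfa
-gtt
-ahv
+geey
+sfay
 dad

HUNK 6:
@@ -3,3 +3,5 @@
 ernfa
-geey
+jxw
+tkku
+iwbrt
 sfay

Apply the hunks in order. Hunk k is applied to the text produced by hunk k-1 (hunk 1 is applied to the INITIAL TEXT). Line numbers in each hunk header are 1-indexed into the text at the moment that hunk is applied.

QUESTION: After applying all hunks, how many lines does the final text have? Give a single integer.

Answer: 15

Derivation:
Hunk 1: at line 6 remove [ztntl,ozk] add [wmogo,uiu] -> 13 lines: ofh tty ernfa lnehq hxjfz ahv dad wmogo uiu ctas vliyv cbad roisf
Hunk 2: at line 11 remove [cbad] add [hmix,zno] -> 14 lines: ofh tty ernfa lnehq hxjfz ahv dad wmogo uiu ctas vliyv hmix zno roisf
Hunk 3: at line 2 remove [lnehq,hxjfz] add [gtt] -> 13 lines: ofh tty ernfa gtt ahv dad wmogo uiu ctas vliyv hmix zno roisf
Hunk 4: at line 6 remove [wmogo] add [dvwi] -> 13 lines: ofh tty ernfa gtt ahv dad dvwi uiu ctas vliyv hmix zno roisf
Hunk 5: at line 3 remove [gtt,ahv] add [geey,sfay] -> 13 lines: ofh tty ernfa geey sfay dad dvwi uiu ctas vliyv hmix zno roisf
Hunk 6: at line 3 remove [geey] add [jxw,tkku,iwbrt] -> 15 lines: ofh tty ernfa jxw tkku iwbrt sfay dad dvwi uiu ctas vliyv hmix zno roisf
Final line count: 15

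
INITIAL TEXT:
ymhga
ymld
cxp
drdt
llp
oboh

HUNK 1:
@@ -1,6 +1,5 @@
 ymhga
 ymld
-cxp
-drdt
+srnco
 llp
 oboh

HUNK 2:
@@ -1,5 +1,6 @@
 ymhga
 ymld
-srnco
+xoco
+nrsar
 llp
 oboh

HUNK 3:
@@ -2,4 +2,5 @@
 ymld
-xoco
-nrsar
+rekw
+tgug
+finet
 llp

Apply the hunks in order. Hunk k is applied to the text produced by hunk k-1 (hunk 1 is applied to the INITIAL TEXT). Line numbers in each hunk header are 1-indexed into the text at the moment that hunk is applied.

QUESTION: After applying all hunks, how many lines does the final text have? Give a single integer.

Hunk 1: at line 1 remove [cxp,drdt] add [srnco] -> 5 lines: ymhga ymld srnco llp oboh
Hunk 2: at line 1 remove [srnco] add [xoco,nrsar] -> 6 lines: ymhga ymld xoco nrsar llp oboh
Hunk 3: at line 2 remove [xoco,nrsar] add [rekw,tgug,finet] -> 7 lines: ymhga ymld rekw tgug finet llp oboh
Final line count: 7

Answer: 7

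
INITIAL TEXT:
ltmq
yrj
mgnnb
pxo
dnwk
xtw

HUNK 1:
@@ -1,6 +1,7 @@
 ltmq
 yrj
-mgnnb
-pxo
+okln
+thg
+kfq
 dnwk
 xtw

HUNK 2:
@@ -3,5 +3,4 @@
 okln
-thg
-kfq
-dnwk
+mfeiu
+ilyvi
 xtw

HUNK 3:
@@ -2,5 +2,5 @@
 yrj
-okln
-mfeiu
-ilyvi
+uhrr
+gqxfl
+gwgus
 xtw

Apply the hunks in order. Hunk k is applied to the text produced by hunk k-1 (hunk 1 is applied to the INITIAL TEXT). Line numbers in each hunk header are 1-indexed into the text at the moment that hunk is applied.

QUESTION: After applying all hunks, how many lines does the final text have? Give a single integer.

Hunk 1: at line 1 remove [mgnnb,pxo] add [okln,thg,kfq] -> 7 lines: ltmq yrj okln thg kfq dnwk xtw
Hunk 2: at line 3 remove [thg,kfq,dnwk] add [mfeiu,ilyvi] -> 6 lines: ltmq yrj okln mfeiu ilyvi xtw
Hunk 3: at line 2 remove [okln,mfeiu,ilyvi] add [uhrr,gqxfl,gwgus] -> 6 lines: ltmq yrj uhrr gqxfl gwgus xtw
Final line count: 6

Answer: 6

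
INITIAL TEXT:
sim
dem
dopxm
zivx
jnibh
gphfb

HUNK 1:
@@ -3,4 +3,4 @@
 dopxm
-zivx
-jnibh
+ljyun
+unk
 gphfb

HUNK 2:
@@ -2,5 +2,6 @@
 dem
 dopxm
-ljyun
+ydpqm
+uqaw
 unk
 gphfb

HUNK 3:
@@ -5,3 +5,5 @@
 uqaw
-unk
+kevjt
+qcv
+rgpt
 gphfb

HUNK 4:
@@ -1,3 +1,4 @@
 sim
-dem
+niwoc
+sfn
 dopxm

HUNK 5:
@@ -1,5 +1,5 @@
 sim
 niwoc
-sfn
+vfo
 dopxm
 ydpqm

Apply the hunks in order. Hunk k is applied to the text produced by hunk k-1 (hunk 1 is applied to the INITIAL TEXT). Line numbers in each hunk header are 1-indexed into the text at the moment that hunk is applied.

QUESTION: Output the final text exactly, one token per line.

Answer: sim
niwoc
vfo
dopxm
ydpqm
uqaw
kevjt
qcv
rgpt
gphfb

Derivation:
Hunk 1: at line 3 remove [zivx,jnibh] add [ljyun,unk] -> 6 lines: sim dem dopxm ljyun unk gphfb
Hunk 2: at line 2 remove [ljyun] add [ydpqm,uqaw] -> 7 lines: sim dem dopxm ydpqm uqaw unk gphfb
Hunk 3: at line 5 remove [unk] add [kevjt,qcv,rgpt] -> 9 lines: sim dem dopxm ydpqm uqaw kevjt qcv rgpt gphfb
Hunk 4: at line 1 remove [dem] add [niwoc,sfn] -> 10 lines: sim niwoc sfn dopxm ydpqm uqaw kevjt qcv rgpt gphfb
Hunk 5: at line 1 remove [sfn] add [vfo] -> 10 lines: sim niwoc vfo dopxm ydpqm uqaw kevjt qcv rgpt gphfb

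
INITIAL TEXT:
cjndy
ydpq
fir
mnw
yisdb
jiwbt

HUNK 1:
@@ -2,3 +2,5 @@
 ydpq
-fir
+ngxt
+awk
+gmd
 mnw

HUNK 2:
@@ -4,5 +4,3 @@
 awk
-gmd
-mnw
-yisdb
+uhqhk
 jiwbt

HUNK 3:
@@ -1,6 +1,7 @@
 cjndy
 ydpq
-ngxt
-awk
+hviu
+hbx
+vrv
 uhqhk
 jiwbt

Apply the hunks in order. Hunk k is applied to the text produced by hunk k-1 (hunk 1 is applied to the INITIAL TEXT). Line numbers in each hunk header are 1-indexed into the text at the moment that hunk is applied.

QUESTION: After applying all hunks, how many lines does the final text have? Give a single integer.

Hunk 1: at line 2 remove [fir] add [ngxt,awk,gmd] -> 8 lines: cjndy ydpq ngxt awk gmd mnw yisdb jiwbt
Hunk 2: at line 4 remove [gmd,mnw,yisdb] add [uhqhk] -> 6 lines: cjndy ydpq ngxt awk uhqhk jiwbt
Hunk 3: at line 1 remove [ngxt,awk] add [hviu,hbx,vrv] -> 7 lines: cjndy ydpq hviu hbx vrv uhqhk jiwbt
Final line count: 7

Answer: 7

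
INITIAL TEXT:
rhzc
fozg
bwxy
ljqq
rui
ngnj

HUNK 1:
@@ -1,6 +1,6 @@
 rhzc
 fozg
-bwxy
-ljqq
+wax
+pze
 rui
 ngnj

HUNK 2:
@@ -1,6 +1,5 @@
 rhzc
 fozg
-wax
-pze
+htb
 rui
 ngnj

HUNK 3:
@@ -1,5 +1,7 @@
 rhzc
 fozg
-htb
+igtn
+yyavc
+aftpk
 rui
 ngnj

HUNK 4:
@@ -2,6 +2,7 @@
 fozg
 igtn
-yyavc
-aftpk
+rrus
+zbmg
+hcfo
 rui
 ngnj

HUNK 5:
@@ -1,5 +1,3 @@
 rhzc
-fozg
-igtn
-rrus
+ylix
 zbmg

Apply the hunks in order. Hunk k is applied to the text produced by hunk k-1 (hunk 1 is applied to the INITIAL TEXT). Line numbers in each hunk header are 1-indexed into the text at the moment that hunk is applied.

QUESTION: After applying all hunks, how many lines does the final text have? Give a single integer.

Answer: 6

Derivation:
Hunk 1: at line 1 remove [bwxy,ljqq] add [wax,pze] -> 6 lines: rhzc fozg wax pze rui ngnj
Hunk 2: at line 1 remove [wax,pze] add [htb] -> 5 lines: rhzc fozg htb rui ngnj
Hunk 3: at line 1 remove [htb] add [igtn,yyavc,aftpk] -> 7 lines: rhzc fozg igtn yyavc aftpk rui ngnj
Hunk 4: at line 2 remove [yyavc,aftpk] add [rrus,zbmg,hcfo] -> 8 lines: rhzc fozg igtn rrus zbmg hcfo rui ngnj
Hunk 5: at line 1 remove [fozg,igtn,rrus] add [ylix] -> 6 lines: rhzc ylix zbmg hcfo rui ngnj
Final line count: 6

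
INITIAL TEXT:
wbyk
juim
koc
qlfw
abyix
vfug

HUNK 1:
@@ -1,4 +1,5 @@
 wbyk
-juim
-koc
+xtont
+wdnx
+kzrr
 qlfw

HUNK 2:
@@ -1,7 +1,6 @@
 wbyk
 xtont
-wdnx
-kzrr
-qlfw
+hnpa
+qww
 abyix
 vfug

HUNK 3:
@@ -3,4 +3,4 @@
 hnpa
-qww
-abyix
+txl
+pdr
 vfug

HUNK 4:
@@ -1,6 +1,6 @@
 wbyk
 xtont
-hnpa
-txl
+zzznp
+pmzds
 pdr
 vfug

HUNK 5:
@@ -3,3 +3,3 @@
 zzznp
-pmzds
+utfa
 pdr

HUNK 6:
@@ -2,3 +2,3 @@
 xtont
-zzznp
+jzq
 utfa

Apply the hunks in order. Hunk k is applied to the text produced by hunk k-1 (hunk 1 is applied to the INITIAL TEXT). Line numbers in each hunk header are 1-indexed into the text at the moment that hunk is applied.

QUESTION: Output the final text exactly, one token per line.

Hunk 1: at line 1 remove [juim,koc] add [xtont,wdnx,kzrr] -> 7 lines: wbyk xtont wdnx kzrr qlfw abyix vfug
Hunk 2: at line 1 remove [wdnx,kzrr,qlfw] add [hnpa,qww] -> 6 lines: wbyk xtont hnpa qww abyix vfug
Hunk 3: at line 3 remove [qww,abyix] add [txl,pdr] -> 6 lines: wbyk xtont hnpa txl pdr vfug
Hunk 4: at line 1 remove [hnpa,txl] add [zzznp,pmzds] -> 6 lines: wbyk xtont zzznp pmzds pdr vfug
Hunk 5: at line 3 remove [pmzds] add [utfa] -> 6 lines: wbyk xtont zzznp utfa pdr vfug
Hunk 6: at line 2 remove [zzznp] add [jzq] -> 6 lines: wbyk xtont jzq utfa pdr vfug

Answer: wbyk
xtont
jzq
utfa
pdr
vfug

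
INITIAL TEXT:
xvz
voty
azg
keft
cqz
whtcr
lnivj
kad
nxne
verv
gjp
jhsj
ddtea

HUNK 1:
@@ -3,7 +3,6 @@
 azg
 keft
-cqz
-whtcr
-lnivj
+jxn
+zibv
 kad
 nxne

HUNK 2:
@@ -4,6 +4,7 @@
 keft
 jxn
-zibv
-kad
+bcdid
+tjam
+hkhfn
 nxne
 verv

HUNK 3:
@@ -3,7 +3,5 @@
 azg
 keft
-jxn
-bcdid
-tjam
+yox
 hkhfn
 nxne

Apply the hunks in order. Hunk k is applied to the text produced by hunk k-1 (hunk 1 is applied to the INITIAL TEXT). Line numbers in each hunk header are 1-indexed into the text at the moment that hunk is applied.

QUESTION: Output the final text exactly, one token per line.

Hunk 1: at line 3 remove [cqz,whtcr,lnivj] add [jxn,zibv] -> 12 lines: xvz voty azg keft jxn zibv kad nxne verv gjp jhsj ddtea
Hunk 2: at line 4 remove [zibv,kad] add [bcdid,tjam,hkhfn] -> 13 lines: xvz voty azg keft jxn bcdid tjam hkhfn nxne verv gjp jhsj ddtea
Hunk 3: at line 3 remove [jxn,bcdid,tjam] add [yox] -> 11 lines: xvz voty azg keft yox hkhfn nxne verv gjp jhsj ddtea

Answer: xvz
voty
azg
keft
yox
hkhfn
nxne
verv
gjp
jhsj
ddtea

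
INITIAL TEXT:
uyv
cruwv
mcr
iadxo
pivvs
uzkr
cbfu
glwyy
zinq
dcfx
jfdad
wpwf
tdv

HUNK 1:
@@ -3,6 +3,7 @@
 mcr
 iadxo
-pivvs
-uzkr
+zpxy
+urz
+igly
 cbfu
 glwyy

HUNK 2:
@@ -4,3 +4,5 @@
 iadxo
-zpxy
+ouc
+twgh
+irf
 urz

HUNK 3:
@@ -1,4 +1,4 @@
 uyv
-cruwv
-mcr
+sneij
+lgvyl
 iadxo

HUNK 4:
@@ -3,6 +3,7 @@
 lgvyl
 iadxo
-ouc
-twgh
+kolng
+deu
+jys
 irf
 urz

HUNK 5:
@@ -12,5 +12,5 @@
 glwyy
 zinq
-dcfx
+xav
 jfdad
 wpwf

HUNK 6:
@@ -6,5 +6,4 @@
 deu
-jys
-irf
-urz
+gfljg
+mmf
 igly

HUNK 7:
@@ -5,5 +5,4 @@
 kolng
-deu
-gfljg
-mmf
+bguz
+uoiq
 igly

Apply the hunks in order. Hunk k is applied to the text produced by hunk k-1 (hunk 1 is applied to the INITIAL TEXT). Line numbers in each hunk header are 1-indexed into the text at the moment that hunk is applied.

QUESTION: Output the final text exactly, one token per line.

Hunk 1: at line 3 remove [pivvs,uzkr] add [zpxy,urz,igly] -> 14 lines: uyv cruwv mcr iadxo zpxy urz igly cbfu glwyy zinq dcfx jfdad wpwf tdv
Hunk 2: at line 4 remove [zpxy] add [ouc,twgh,irf] -> 16 lines: uyv cruwv mcr iadxo ouc twgh irf urz igly cbfu glwyy zinq dcfx jfdad wpwf tdv
Hunk 3: at line 1 remove [cruwv,mcr] add [sneij,lgvyl] -> 16 lines: uyv sneij lgvyl iadxo ouc twgh irf urz igly cbfu glwyy zinq dcfx jfdad wpwf tdv
Hunk 4: at line 3 remove [ouc,twgh] add [kolng,deu,jys] -> 17 lines: uyv sneij lgvyl iadxo kolng deu jys irf urz igly cbfu glwyy zinq dcfx jfdad wpwf tdv
Hunk 5: at line 12 remove [dcfx] add [xav] -> 17 lines: uyv sneij lgvyl iadxo kolng deu jys irf urz igly cbfu glwyy zinq xav jfdad wpwf tdv
Hunk 6: at line 6 remove [jys,irf,urz] add [gfljg,mmf] -> 16 lines: uyv sneij lgvyl iadxo kolng deu gfljg mmf igly cbfu glwyy zinq xav jfdad wpwf tdv
Hunk 7: at line 5 remove [deu,gfljg,mmf] add [bguz,uoiq] -> 15 lines: uyv sneij lgvyl iadxo kolng bguz uoiq igly cbfu glwyy zinq xav jfdad wpwf tdv

Answer: uyv
sneij
lgvyl
iadxo
kolng
bguz
uoiq
igly
cbfu
glwyy
zinq
xav
jfdad
wpwf
tdv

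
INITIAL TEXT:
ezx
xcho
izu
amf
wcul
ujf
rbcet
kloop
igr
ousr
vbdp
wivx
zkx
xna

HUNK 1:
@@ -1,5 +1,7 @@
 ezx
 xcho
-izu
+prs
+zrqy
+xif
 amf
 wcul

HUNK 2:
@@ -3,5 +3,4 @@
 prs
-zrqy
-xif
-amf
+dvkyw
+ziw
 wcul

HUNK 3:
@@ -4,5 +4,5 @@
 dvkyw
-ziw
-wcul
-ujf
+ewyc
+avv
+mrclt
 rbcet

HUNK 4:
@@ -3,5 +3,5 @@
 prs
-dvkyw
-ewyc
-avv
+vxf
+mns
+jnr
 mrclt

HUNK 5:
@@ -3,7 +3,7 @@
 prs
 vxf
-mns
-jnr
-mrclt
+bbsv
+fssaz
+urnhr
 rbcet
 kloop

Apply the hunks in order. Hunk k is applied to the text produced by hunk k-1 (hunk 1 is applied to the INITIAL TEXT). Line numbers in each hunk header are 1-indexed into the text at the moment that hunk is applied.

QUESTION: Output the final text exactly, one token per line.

Answer: ezx
xcho
prs
vxf
bbsv
fssaz
urnhr
rbcet
kloop
igr
ousr
vbdp
wivx
zkx
xna

Derivation:
Hunk 1: at line 1 remove [izu] add [prs,zrqy,xif] -> 16 lines: ezx xcho prs zrqy xif amf wcul ujf rbcet kloop igr ousr vbdp wivx zkx xna
Hunk 2: at line 3 remove [zrqy,xif,amf] add [dvkyw,ziw] -> 15 lines: ezx xcho prs dvkyw ziw wcul ujf rbcet kloop igr ousr vbdp wivx zkx xna
Hunk 3: at line 4 remove [ziw,wcul,ujf] add [ewyc,avv,mrclt] -> 15 lines: ezx xcho prs dvkyw ewyc avv mrclt rbcet kloop igr ousr vbdp wivx zkx xna
Hunk 4: at line 3 remove [dvkyw,ewyc,avv] add [vxf,mns,jnr] -> 15 lines: ezx xcho prs vxf mns jnr mrclt rbcet kloop igr ousr vbdp wivx zkx xna
Hunk 5: at line 3 remove [mns,jnr,mrclt] add [bbsv,fssaz,urnhr] -> 15 lines: ezx xcho prs vxf bbsv fssaz urnhr rbcet kloop igr ousr vbdp wivx zkx xna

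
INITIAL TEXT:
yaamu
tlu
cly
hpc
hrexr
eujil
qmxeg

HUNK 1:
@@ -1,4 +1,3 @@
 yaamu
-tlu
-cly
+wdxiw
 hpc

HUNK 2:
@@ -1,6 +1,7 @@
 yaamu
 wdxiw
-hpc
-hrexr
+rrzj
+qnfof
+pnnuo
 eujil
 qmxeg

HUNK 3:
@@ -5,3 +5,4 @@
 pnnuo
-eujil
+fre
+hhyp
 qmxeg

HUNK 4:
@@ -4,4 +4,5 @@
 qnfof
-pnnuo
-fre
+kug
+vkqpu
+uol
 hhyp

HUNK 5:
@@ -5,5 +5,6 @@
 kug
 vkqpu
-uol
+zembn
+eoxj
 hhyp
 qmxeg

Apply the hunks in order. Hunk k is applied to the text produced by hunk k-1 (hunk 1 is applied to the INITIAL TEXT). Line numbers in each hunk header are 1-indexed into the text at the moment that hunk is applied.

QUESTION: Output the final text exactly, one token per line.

Answer: yaamu
wdxiw
rrzj
qnfof
kug
vkqpu
zembn
eoxj
hhyp
qmxeg

Derivation:
Hunk 1: at line 1 remove [tlu,cly] add [wdxiw] -> 6 lines: yaamu wdxiw hpc hrexr eujil qmxeg
Hunk 2: at line 1 remove [hpc,hrexr] add [rrzj,qnfof,pnnuo] -> 7 lines: yaamu wdxiw rrzj qnfof pnnuo eujil qmxeg
Hunk 3: at line 5 remove [eujil] add [fre,hhyp] -> 8 lines: yaamu wdxiw rrzj qnfof pnnuo fre hhyp qmxeg
Hunk 4: at line 4 remove [pnnuo,fre] add [kug,vkqpu,uol] -> 9 lines: yaamu wdxiw rrzj qnfof kug vkqpu uol hhyp qmxeg
Hunk 5: at line 5 remove [uol] add [zembn,eoxj] -> 10 lines: yaamu wdxiw rrzj qnfof kug vkqpu zembn eoxj hhyp qmxeg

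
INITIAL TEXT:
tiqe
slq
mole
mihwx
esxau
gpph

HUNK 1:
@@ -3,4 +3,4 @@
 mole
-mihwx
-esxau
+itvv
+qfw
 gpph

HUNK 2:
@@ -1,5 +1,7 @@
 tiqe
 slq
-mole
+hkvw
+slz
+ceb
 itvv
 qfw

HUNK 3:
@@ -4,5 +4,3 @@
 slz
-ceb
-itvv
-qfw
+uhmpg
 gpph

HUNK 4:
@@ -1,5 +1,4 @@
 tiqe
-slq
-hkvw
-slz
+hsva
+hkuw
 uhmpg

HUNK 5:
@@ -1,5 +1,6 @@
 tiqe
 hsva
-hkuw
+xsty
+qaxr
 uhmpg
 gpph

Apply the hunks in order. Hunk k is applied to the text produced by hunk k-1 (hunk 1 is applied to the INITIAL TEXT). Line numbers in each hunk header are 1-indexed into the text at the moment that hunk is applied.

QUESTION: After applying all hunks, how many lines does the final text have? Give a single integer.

Hunk 1: at line 3 remove [mihwx,esxau] add [itvv,qfw] -> 6 lines: tiqe slq mole itvv qfw gpph
Hunk 2: at line 1 remove [mole] add [hkvw,slz,ceb] -> 8 lines: tiqe slq hkvw slz ceb itvv qfw gpph
Hunk 3: at line 4 remove [ceb,itvv,qfw] add [uhmpg] -> 6 lines: tiqe slq hkvw slz uhmpg gpph
Hunk 4: at line 1 remove [slq,hkvw,slz] add [hsva,hkuw] -> 5 lines: tiqe hsva hkuw uhmpg gpph
Hunk 5: at line 1 remove [hkuw] add [xsty,qaxr] -> 6 lines: tiqe hsva xsty qaxr uhmpg gpph
Final line count: 6

Answer: 6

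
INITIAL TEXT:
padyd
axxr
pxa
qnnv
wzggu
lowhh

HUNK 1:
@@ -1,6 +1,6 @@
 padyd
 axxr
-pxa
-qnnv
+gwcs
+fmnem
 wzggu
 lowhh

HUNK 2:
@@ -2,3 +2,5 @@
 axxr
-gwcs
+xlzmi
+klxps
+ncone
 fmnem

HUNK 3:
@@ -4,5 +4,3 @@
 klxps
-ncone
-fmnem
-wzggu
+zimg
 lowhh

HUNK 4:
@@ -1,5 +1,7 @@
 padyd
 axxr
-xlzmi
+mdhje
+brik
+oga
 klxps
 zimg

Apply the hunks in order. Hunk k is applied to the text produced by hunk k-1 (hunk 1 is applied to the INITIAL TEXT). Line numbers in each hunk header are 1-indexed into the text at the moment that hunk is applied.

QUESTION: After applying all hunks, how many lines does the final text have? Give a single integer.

Answer: 8

Derivation:
Hunk 1: at line 1 remove [pxa,qnnv] add [gwcs,fmnem] -> 6 lines: padyd axxr gwcs fmnem wzggu lowhh
Hunk 2: at line 2 remove [gwcs] add [xlzmi,klxps,ncone] -> 8 lines: padyd axxr xlzmi klxps ncone fmnem wzggu lowhh
Hunk 3: at line 4 remove [ncone,fmnem,wzggu] add [zimg] -> 6 lines: padyd axxr xlzmi klxps zimg lowhh
Hunk 4: at line 1 remove [xlzmi] add [mdhje,brik,oga] -> 8 lines: padyd axxr mdhje brik oga klxps zimg lowhh
Final line count: 8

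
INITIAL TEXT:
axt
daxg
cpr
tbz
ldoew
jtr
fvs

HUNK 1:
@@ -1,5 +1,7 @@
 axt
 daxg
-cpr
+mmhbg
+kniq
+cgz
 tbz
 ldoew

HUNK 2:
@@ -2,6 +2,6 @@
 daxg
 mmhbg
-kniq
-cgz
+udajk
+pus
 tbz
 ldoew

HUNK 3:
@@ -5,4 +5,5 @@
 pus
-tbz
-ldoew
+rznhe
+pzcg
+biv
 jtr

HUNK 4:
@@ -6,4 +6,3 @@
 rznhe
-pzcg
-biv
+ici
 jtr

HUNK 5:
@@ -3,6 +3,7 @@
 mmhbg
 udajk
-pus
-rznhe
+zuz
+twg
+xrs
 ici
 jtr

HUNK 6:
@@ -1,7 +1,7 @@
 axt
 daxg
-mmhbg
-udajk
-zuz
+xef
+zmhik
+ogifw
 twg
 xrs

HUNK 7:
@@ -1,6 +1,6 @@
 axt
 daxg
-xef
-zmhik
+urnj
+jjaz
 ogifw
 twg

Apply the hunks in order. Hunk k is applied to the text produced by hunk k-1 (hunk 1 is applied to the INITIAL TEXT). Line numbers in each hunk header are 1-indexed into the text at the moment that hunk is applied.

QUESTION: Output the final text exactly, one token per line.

Hunk 1: at line 1 remove [cpr] add [mmhbg,kniq,cgz] -> 9 lines: axt daxg mmhbg kniq cgz tbz ldoew jtr fvs
Hunk 2: at line 2 remove [kniq,cgz] add [udajk,pus] -> 9 lines: axt daxg mmhbg udajk pus tbz ldoew jtr fvs
Hunk 3: at line 5 remove [tbz,ldoew] add [rznhe,pzcg,biv] -> 10 lines: axt daxg mmhbg udajk pus rznhe pzcg biv jtr fvs
Hunk 4: at line 6 remove [pzcg,biv] add [ici] -> 9 lines: axt daxg mmhbg udajk pus rznhe ici jtr fvs
Hunk 5: at line 3 remove [pus,rznhe] add [zuz,twg,xrs] -> 10 lines: axt daxg mmhbg udajk zuz twg xrs ici jtr fvs
Hunk 6: at line 1 remove [mmhbg,udajk,zuz] add [xef,zmhik,ogifw] -> 10 lines: axt daxg xef zmhik ogifw twg xrs ici jtr fvs
Hunk 7: at line 1 remove [xef,zmhik] add [urnj,jjaz] -> 10 lines: axt daxg urnj jjaz ogifw twg xrs ici jtr fvs

Answer: axt
daxg
urnj
jjaz
ogifw
twg
xrs
ici
jtr
fvs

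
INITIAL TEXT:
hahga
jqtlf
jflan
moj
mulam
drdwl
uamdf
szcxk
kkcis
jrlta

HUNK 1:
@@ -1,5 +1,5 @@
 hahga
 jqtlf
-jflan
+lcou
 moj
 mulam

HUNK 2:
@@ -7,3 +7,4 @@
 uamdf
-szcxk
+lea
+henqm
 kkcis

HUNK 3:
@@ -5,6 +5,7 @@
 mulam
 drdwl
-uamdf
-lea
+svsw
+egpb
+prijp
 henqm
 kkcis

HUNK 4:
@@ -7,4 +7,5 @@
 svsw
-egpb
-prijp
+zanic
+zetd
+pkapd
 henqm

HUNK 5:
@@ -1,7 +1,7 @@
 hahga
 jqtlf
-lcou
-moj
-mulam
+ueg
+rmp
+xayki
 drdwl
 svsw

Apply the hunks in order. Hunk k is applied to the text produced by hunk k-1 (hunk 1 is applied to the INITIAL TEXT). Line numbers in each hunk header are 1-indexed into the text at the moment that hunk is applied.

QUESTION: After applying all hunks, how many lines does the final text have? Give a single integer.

Hunk 1: at line 1 remove [jflan] add [lcou] -> 10 lines: hahga jqtlf lcou moj mulam drdwl uamdf szcxk kkcis jrlta
Hunk 2: at line 7 remove [szcxk] add [lea,henqm] -> 11 lines: hahga jqtlf lcou moj mulam drdwl uamdf lea henqm kkcis jrlta
Hunk 3: at line 5 remove [uamdf,lea] add [svsw,egpb,prijp] -> 12 lines: hahga jqtlf lcou moj mulam drdwl svsw egpb prijp henqm kkcis jrlta
Hunk 4: at line 7 remove [egpb,prijp] add [zanic,zetd,pkapd] -> 13 lines: hahga jqtlf lcou moj mulam drdwl svsw zanic zetd pkapd henqm kkcis jrlta
Hunk 5: at line 1 remove [lcou,moj,mulam] add [ueg,rmp,xayki] -> 13 lines: hahga jqtlf ueg rmp xayki drdwl svsw zanic zetd pkapd henqm kkcis jrlta
Final line count: 13

Answer: 13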